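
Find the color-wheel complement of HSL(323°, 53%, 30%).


Complement = opposite side of color wheel = hue + 180°
H' = (323 + 180) mod 360 = 143°
S and L unchanged.
= HSL(143°, 53%, 30%)


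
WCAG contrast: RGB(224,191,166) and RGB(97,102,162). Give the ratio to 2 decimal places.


Linearize each sRGB channel c=v/255: c/12.92 if c ≤ 0.04045 else ((c+0.055)/1.055)^2.4
L = 0.2126×R_lin + 0.7152×G_lin + 0.0722×B_lin
Color 1 (224,191,166):
  R=224: 224/255≈0.8784 > 0.04045 → ((0.8784+0.055)/1.055)^2.4 ≈ 0.74540
  G=191: 191/255≈0.7490 > 0.04045 → ((0.7490+0.055)/1.055)^2.4 ≈ 0.52100
  B=166: 166/255≈0.6510 > 0.04045 → ((0.6510+0.055)/1.055)^2.4 ≈ 0.38133
  L1 = 0.2126×0.74540 + 0.7152×0.52100 + 0.0722×0.38133 ≈ 0.55862
Color 2 (97,102,162):
  R=97: 97/255≈0.3804 > 0.04045 → ((0.3804+0.055)/1.055)^2.4 ≈ 0.11954
  G=102: 102/255≈0.4000 > 0.04045 → ((0.4000+0.055)/1.055)^2.4 ≈ 0.13287
  B=162: 162/255≈0.6353 > 0.04045 → ((0.6353+0.055)/1.055)^2.4 ≈ 0.36131
  L2 = 0.2126×0.11954 + 0.7152×0.13287 + 0.0722×0.36131 ≈ 0.14653
Lighter = 0.55862, Darker = 0.14653
Ratio = (L_lighter + 0.05) / (L_darker + 0.05)
Ratio = (0.55862 + 0.05) / (0.14653 + 0.05) = 0.60862 / 0.19653 ≈ 3.0969
Ratio ≈ 3.10:1


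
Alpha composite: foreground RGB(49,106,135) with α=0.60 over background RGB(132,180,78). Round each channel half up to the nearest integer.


C = α×F + (1-α)×B, with 1-α = 0.40
R: 0.60×49 + 0.40×132 = 29.40 + 52.80 = 82.20 → 82
G: 0.60×106 + 0.40×180 = 63.60 + 72.00 = 135.60 → 136
B: 0.60×135 + 0.40×78 = 81.00 + 31.20 = 112.20 → 112
= RGB(82, 136, 112)


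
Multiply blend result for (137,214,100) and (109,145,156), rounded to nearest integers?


Multiply: C = A×B/255, rounded to nearest integer
R: 137×109/255 = 14933/255 ≈ 58.561 → 59
G: 214×145/255 = 31030/255 ≈ 121.686 → 122
B: 100×156/255 = 15600/255 ≈ 61.176 → 61
= RGB(59, 122, 61)


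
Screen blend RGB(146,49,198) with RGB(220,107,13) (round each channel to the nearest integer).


Screen: C = 255 - (255-A)×(255-B)/255, rounded to nearest integer
R: 255 - (255-146)×(255-220)/255 = 255 - 3815/255 ≈ 255 - 14.961 = 240.039 → 240
G: 255 - (255-49)×(255-107)/255 = 255 - 30488/255 ≈ 255 - 119.561 = 135.439 → 135
B: 255 - (255-198)×(255-13)/255 = 255 - 13794/255 ≈ 255 - 54.094 = 200.906 → 201
= RGB(240, 135, 201)


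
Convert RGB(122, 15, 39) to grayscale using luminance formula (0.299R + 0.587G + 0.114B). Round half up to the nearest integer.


Gray = 0.299×R + 0.587×G + 0.114×B
Gray = 0.299×122 + 0.587×15 + 0.114×39
Gray = 36.478 + 8.805 + 4.446
Gray = 49.729 → round half up → 50
Gray = 50


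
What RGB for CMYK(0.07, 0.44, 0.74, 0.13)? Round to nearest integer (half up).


R = 255 × (1-C) × (1-K) = 255 × 0.93 × 0.87 = 206.3205 → 206
G = 255 × (1-M) × (1-K) = 255 × 0.56 × 0.87 = 124.236 → 124
B = 255 × (1-Y) × (1-K) = 255 × 0.26 × 0.87 = 57.681 → 58
= RGB(206, 124, 58)


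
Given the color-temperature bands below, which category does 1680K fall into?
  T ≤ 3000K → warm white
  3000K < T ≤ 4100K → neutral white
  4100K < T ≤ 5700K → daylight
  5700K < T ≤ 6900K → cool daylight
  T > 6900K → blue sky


Temperature: 1680K
1680K ≤ 3000K → warm white
Classification: warm white


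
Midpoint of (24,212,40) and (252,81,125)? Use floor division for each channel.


Midpoint: each channel = ⌊(C₁+C₂)/2⌋
R: ⌊(24+252)/2⌋ = 138
G: ⌊(212+81)/2⌋ = 146
B: ⌊(40+125)/2⌋ = 82
= RGB(138, 146, 82)


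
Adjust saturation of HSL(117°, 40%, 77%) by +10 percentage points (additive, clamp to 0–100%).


Original S = 40%
Adjustment = +10 percentage points
New S = 40 + (10) = 50
Clamp to [0, 100] → 50
= HSL(117°, 50%, 77%)


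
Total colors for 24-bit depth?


Colors = 2^bits = 2^24
= 16,777,216 colors


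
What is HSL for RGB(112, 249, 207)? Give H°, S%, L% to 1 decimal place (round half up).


Normalize: R'=112/255≈0.4392, G'=249/255≈0.9765, B'=207/255≈0.8118
Max=249/255, Min=112/255, Δ=Max-Min=137/255
L = (Max+Min)/2 = (249+112)/510 = 361/510 = 0.70784… → L = 70.8%
L > 0.5 → S = Δ/(2-Max-Min) = 137/(510-249-112) = 137/149 = 0.91946… → S = 91.9%
(the 1/255 factors cancel in S and H, so raw channel differences can be used)
Max is G' → H = 60 × ((B-R)/Δ + 2) = 60 × ((207-112)/137 + 2)
  95/137 + 2 = 0.6934… + 2 = 2.6934…
  H = 60 × 2.6934… = 161.605…° → H = 161.6°
= HSL(161.6°, 91.9%, 70.8%)


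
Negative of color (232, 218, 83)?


Invert: (255-R, 255-G, 255-B)
R: 255-232 = 23
G: 255-218 = 37
B: 255-83 = 172
= RGB(23, 37, 172)


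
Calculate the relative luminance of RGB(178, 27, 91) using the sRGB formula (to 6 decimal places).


Linearize each channel (sRGB transfer function): c = v/255; c_lin = c/12.92 if c ≤ 0.04045, else ((c+0.055)/1.055)^2.4
  R: 178/255 ≈ 0.698039 > 0.04045 → ((0.698039+0.055)/1.055)^2.4 ≈ 0.445201
  G: 27/255 ≈ 0.105882 > 0.04045 → ((0.105882+0.055)/1.055)^2.4 ≈ 0.010960
  B: 91/255 ≈ 0.356863 > 0.04045 → ((0.356863+0.055)/1.055)^2.4 ≈ 0.104616
R_lin = 0.445201, G_lin = 0.010960, B_lin = 0.104616
L = 0.2126×R + 0.7152×G + 0.0722×B
L = 0.2126×0.445201 + 0.7152×0.010960 + 0.0722×0.104616
L ≈ 0.110042


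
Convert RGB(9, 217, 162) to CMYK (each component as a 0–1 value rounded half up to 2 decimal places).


R'=9/255≈0.0353, G'=217/255≈0.8510, B'=162/255≈0.6353
K = 1 - max(R',G',B') = 1 - 217/255 = 38/255 = 0.14901… → 0.15
(1-R'-K)/(1-K) simplifies to (max-R)/max with max = 217:
C = (217-9)/217 = 208/217 = 0.95852… → 0.96
M = (217-217)/217 = 0/217 = 0 → 0.00
Y = (217-162)/217 = 55/217 = 0.25345… → 0.25
= CMYK(0.96, 0.00, 0.25, 0.15)


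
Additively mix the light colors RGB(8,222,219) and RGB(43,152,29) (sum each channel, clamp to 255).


Additive: each channel = min(255, C₁+C₂)
R: 8+43 = 51 → 51
G: 222+152 = 374 → 255
B: 219+29 = 248 → 248
= RGB(51, 255, 248)


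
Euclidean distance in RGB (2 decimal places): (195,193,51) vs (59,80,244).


d = √[(R₁-R₂)² + (G₁-G₂)² + (B₁-B₂)²]
d = √[(195-59)² + (193-80)² + (51-244)²]
d = √[18496 + 12769 + 37249]
d = √68514
d ≈ 261.75


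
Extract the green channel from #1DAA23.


Color: #1DAA23
R = 1D = 29
G = AA = 170
B = 23 = 35
Green = 170


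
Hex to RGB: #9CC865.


9C → 156 (R)
C8 → 200 (G)
65 → 101 (B)
= RGB(156, 200, 101)


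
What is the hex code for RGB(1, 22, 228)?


R = 1 → 01 (hex)
G = 22 → 16 (hex)
B = 228 → E4 (hex)
Hex = #0116E4


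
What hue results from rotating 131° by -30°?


New hue = (H + rotation) mod 360
New hue = (131 -30) mod 360
= 101 mod 360
= 101°


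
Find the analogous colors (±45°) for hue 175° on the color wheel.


Base hue: 175°
Left analog: (175 - 45) mod 360 = 130°
Right analog: (175 + 45) mod 360 = 220°
Analogous hues = 130° and 220°


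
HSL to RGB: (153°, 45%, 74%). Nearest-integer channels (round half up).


H=153°, S=0.45, L=0.74
C = (1-|2L-1|)×S = (1-|0.48|)×0.45 = 0.234
H' = H/60 = 153/60 ≈ 2.5500; X = C×(1-|H' mod 2 - 1|) = 0.1287
m = L - C/2 = 0.74 - 0.117 = 0.623
Sector ⌊H'⌋ = 2 → (R',G',B') = (0.0, 0.234, 0.1287)
RGB = ((R'+m)×255, (G'+m)×255, (B'+m)×255) = (158.865, 218.535, 191.6835)
Round half up → RGB(159, 219, 192)


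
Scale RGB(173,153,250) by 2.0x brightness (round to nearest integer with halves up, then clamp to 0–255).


Multiply each channel by 2.0, round half up, clamp to [0, 255]
R: 173×2.0 = 346 → clamp → 255
G: 153×2.0 = 306 → clamp → 255
B: 250×2.0 = 500 → clamp → 255
= RGB(255, 255, 255)


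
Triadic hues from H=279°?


Triadic: equally spaced at 120° intervals
H1 = 279°
H2 = (279 + 120) mod 360 = 39°
H3 = (279 + 240) mod 360 = 159°
Triadic = 279°, 39°, 159°


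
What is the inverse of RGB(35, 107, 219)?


Invert: (255-R, 255-G, 255-B)
R: 255-35 = 220
G: 255-107 = 148
B: 255-219 = 36
= RGB(220, 148, 36)


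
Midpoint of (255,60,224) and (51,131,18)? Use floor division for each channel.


Midpoint: each channel = ⌊(C₁+C₂)/2⌋
R: ⌊(255+51)/2⌋ = 153
G: ⌊(60+131)/2⌋ = 95
B: ⌊(224+18)/2⌋ = 121
= RGB(153, 95, 121)


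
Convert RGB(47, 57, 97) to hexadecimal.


R = 47 → 2F (hex)
G = 57 → 39 (hex)
B = 97 → 61 (hex)
Hex = #2F3961


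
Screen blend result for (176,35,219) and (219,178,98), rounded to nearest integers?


Screen: C = 255 - (255-A)×(255-B)/255, rounded to nearest integer
R: 255 - (255-176)×(255-219)/255 = 255 - 2844/255 ≈ 255 - 11.153 = 243.847 → 244
G: 255 - (255-35)×(255-178)/255 = 255 - 16940/255 ≈ 255 - 66.431 = 188.569 → 189
B: 255 - (255-219)×(255-98)/255 = 255 - 5652/255 ≈ 255 - 22.165 = 232.835 → 233
= RGB(244, 189, 233)


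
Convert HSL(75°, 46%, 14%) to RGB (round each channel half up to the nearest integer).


H=75°, S=0.46, L=0.14
C = (1-|2L-1|)×S = (1-|-0.72|)×0.46 = 0.1288
H' = H/60 = 75/60 ≈ 1.2500; X = C×(1-|H' mod 2 - 1|) = 0.0966
m = L - C/2 = 0.14 - 0.0644 = 0.0756
Sector ⌊H'⌋ = 1 → (R',G',B') = (0.0966, 0.1288, 0.0)
RGB = ((R'+m)×255, (G'+m)×255, (B'+m)×255) = (43.911, 52.122, 19.278)
Round half up → RGB(44, 52, 19)


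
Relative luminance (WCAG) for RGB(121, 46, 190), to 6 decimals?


Linearize each channel (sRGB transfer function): c = v/255; c_lin = c/12.92 if c ≤ 0.04045, else ((c+0.055)/1.055)^2.4
  R: 121/255 ≈ 0.474510 > 0.04045 → ((0.474510+0.055)/1.055)^2.4 ≈ 0.191202
  G: 46/255 ≈ 0.180392 > 0.04045 → ((0.180392+0.055)/1.055)^2.4 ≈ 0.027321
  B: 190/255 ≈ 0.745098 > 0.04045 → ((0.745098+0.055)/1.055)^2.4 ≈ 0.514918
R_lin = 0.191202, G_lin = 0.027321, B_lin = 0.514918
L = 0.2126×R + 0.7152×G + 0.0722×B
L = 0.2126×0.191202 + 0.7152×0.027321 + 0.0722×0.514918
L ≈ 0.097366


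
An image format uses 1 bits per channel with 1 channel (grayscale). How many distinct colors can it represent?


Total bits = 1 bits/channel × 1 channels = 1 bits
Distinct colors = 2^1
= 2 colors


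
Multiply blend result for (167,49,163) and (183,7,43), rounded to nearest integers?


Multiply: C = A×B/255, rounded to nearest integer
R: 167×183/255 = 30561/255 ≈ 119.847 → 120
G: 49×7/255 = 343/255 ≈ 1.345 → 1
B: 163×43/255 = 7009/255 ≈ 27.486 → 27
= RGB(120, 1, 27)


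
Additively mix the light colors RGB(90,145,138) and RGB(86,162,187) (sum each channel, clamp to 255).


Additive: each channel = min(255, C₁+C₂)
R: 90+86 = 176 → 176
G: 145+162 = 307 → 255
B: 138+187 = 325 → 255
= RGB(176, 255, 255)


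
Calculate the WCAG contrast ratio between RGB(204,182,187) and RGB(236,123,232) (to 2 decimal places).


Linearize each sRGB channel c=v/255: c/12.92 if c ≤ 0.04045 else ((c+0.055)/1.055)^2.4
L = 0.2126×R_lin + 0.7152×G_lin + 0.0722×B_lin
Color 1 (204,182,187):
  R=204: 204/255≈0.8000 > 0.04045 → ((0.8000+0.055)/1.055)^2.4 ≈ 0.60383
  G=182: 182/255≈0.7137 > 0.04045 → ((0.7137+0.055)/1.055)^2.4 ≈ 0.46778
  B=187: 187/255≈0.7333 > 0.04045 → ((0.7333+0.055)/1.055)^2.4 ≈ 0.49693
  L1 = 0.2126×0.60383 + 0.7152×0.46778 + 0.0722×0.49693 ≈ 0.49881
Color 2 (236,123,232):
  R=236: 236/255≈0.9255 > 0.04045 → ((0.9255+0.055)/1.055)^2.4 ≈ 0.83880
  G=123: 123/255≈0.4824 > 0.04045 → ((0.4824+0.055)/1.055)^2.4 ≈ 0.19807
  B=232: 232/255≈0.9098 > 0.04045 → ((0.9098+0.055)/1.055)^2.4 ≈ 0.80695
  L2 = 0.2126×0.83880 + 0.7152×0.19807 + 0.0722×0.80695 ≈ 0.37825
Lighter = 0.49881, Darker = 0.37825
Ratio = (L_lighter + 0.05) / (L_darker + 0.05)
Ratio = (0.49881 + 0.05) / (0.37825 + 0.05) = 0.54881 / 0.42825 ≈ 1.2815
Ratio ≈ 1.28:1


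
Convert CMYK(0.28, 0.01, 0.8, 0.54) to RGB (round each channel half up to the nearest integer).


R = 255 × (1-C) × (1-K) = 255 × 0.72 × 0.46 = 84.456 → 84
G = 255 × (1-M) × (1-K) = 255 × 0.99 × 0.46 = 116.127 → 116
B = 255 × (1-Y) × (1-K) = 255 × 0.20 × 0.46 = 23.46 → 23
= RGB(84, 116, 23)


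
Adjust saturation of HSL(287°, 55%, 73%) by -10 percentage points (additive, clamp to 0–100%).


Original S = 55%
Adjustment = -10 percentage points
New S = 55 + (-10) = 45
Clamp to [0, 100] → 45
= HSL(287°, 45%, 73%)


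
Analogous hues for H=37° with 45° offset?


Base hue: 37°
Left analog: (37 - 45) mod 360 = 352°
Right analog: (37 + 45) mod 360 = 82°
Analogous hues = 352° and 82°


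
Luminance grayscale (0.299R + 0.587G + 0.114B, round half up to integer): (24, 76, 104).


Gray = 0.299×R + 0.587×G + 0.114×B
Gray = 0.299×24 + 0.587×76 + 0.114×104
Gray = 7.176 + 44.612 + 11.856
Gray = 63.644 → round half up → 64
Gray = 64


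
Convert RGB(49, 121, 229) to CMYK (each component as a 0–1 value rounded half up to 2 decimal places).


R'=49/255≈0.1922, G'=121/255≈0.4745, B'=229/255≈0.8980
K = 1 - max(R',G',B') = 1 - 229/255 = 26/255 = 0.10196… → 0.10
(1-R'-K)/(1-K) simplifies to (max-R)/max with max = 229:
C = (229-49)/229 = 180/229 = 0.78602… → 0.79
M = (229-121)/229 = 108/229 = 0.47161… → 0.47
Y = (229-229)/229 = 0/229 = 0 → 0.00
= CMYK(0.79, 0.47, 0.00, 0.10)


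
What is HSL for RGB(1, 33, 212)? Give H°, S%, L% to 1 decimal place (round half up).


Normalize: R'=1/255≈0.0039, G'=33/255≈0.1294, B'=212/255≈0.8314
Max=212/255, Min=1/255, Δ=Max-Min=211/255
L = (Max+Min)/2 = (212+1)/510 = 213/510 = 0.41764… → L = 41.8%
L ≤ 0.5 → S = Δ/(Max+Min) = 211/(212+1) = 211/213 = 0.99061… → S = 99.1%
(the 1/255 factors cancel in S and H, so raw channel differences can be used)
Max is B' → H = 60 × ((R-G)/Δ + 4) = 60 × ((1-33)/211 + 4)
  -32/211 + 4 = -0.1516… + 4 = 3.8483…
  H = 60 × 3.8483… = 230.900…° → H = 230.9°
= HSL(230.9°, 99.1%, 41.8%)


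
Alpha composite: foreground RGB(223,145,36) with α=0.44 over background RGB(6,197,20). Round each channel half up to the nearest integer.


C = α×F + (1-α)×B, with 1-α = 0.56
R: 0.44×223 + 0.56×6 = 98.12 + 3.36 = 101.48 → 101
G: 0.44×145 + 0.56×197 = 63.80 + 110.32 = 174.12 → 174
B: 0.44×36 + 0.56×20 = 15.84 + 11.20 = 27.04 → 27
= RGB(101, 174, 27)


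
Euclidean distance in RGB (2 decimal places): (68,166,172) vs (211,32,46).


d = √[(R₁-R₂)² + (G₁-G₂)² + (B₁-B₂)²]
d = √[(68-211)² + (166-32)² + (172-46)²]
d = √[20449 + 17956 + 15876]
d = √54281
d ≈ 232.98


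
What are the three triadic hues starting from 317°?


Triadic: equally spaced at 120° intervals
H1 = 317°
H2 = (317 + 120) mod 360 = 77°
H3 = (317 + 240) mod 360 = 197°
Triadic = 317°, 77°, 197°


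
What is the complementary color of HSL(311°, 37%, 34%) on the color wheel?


Complement = opposite side of color wheel = hue + 180°
H' = (311 + 180) mod 360 = 131°
S and L unchanged.
= HSL(131°, 37%, 34%)


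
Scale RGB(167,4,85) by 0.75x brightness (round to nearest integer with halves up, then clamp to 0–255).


Multiply each channel by 0.75, round half up, clamp to [0, 255]
R: 167×0.75 = 125.25 → round → 125
G: 4×0.75 = 3
B: 85×0.75 = 63.75 → round → 64
= RGB(125, 3, 64)


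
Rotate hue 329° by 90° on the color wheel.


New hue = (H + rotation) mod 360
New hue = (329 + 90) mod 360
= 419 mod 360
= 59°


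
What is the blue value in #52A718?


Color: #52A718
R = 52 = 82
G = A7 = 167
B = 18 = 24
Blue = 24


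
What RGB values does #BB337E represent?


BB → 187 (R)
33 → 51 (G)
7E → 126 (B)
= RGB(187, 51, 126)


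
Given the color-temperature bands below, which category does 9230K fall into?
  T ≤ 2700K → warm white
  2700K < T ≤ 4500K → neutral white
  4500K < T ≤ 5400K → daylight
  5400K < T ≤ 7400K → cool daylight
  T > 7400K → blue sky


Temperature: 9230K
9230K > 7400K → blue sky
Classification: blue sky


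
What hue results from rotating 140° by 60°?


New hue = (H + rotation) mod 360
New hue = (140 + 60) mod 360
= 200 mod 360
= 200°


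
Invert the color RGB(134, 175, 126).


Invert: (255-R, 255-G, 255-B)
R: 255-134 = 121
G: 255-175 = 80
B: 255-126 = 129
= RGB(121, 80, 129)


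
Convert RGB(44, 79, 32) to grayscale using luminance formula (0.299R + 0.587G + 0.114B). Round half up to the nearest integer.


Gray = 0.299×R + 0.587×G + 0.114×B
Gray = 0.299×44 + 0.587×79 + 0.114×32
Gray = 13.156 + 46.373 + 3.648
Gray = 63.177 → round half up → 63
Gray = 63


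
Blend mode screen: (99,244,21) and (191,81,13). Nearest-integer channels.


Screen: C = 255 - (255-A)×(255-B)/255, rounded to nearest integer
R: 255 - (255-99)×(255-191)/255 = 255 - 9984/255 ≈ 255 - 39.153 = 215.847 → 216
G: 255 - (255-244)×(255-81)/255 = 255 - 1914/255 ≈ 255 - 7.506 = 247.494 → 247
B: 255 - (255-21)×(255-13)/255 = 255 - 56628/255 ≈ 255 - 222.071 = 32.929 → 33
= RGB(216, 247, 33)


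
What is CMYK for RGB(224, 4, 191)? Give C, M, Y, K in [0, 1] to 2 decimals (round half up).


R'=224/255≈0.8784, G'=4/255≈0.0157, B'=191/255≈0.7490
K = 1 - max(R',G',B') = 1 - 224/255 = 31/255 = 0.12156… → 0.12
(1-R'-K)/(1-K) simplifies to (max-R)/max with max = 224:
C = (224-224)/224 = 0/224 = 0 → 0.00
M = (224-4)/224 = 220/224 = 0.98214… → 0.98
Y = (224-191)/224 = 33/224 = 0.14732… → 0.15
= CMYK(0.00, 0.98, 0.15, 0.12)


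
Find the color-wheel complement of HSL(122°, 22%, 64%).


Complement = opposite side of color wheel = hue + 180°
H' = (122 + 180) mod 360 = 302°
S and L unchanged.
= HSL(302°, 22%, 64%)


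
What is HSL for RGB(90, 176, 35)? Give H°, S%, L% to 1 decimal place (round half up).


Normalize: R'=90/255≈0.3529, G'=176/255≈0.6902, B'=35/255≈0.1373
Max=176/255, Min=35/255, Δ=Max-Min=141/255
L = (Max+Min)/2 = (176+35)/510 = 211/510 = 0.41372… → L = 41.4%
L ≤ 0.5 → S = Δ/(Max+Min) = 141/(176+35) = 141/211 = 0.66824… → S = 66.8%
(the 1/255 factors cancel in S and H, so raw channel differences can be used)
Max is G' → H = 60 × ((B-R)/Δ + 2) = 60 × ((35-90)/141 + 2)
  -55/141 + 2 = -0.3900… + 2 = 1.6099…
  H = 60 × 1.6099… = 96.595…° → H = 96.6°
= HSL(96.6°, 66.8%, 41.4%)


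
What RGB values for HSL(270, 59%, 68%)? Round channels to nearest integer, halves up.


H=270°, S=0.59, L=0.68
C = (1-|2L-1|)×S = (1-|0.36|)×0.59 = 0.3776
H' = H/60 = 270/60 ≈ 4.5000; X = C×(1-|H' mod 2 - 1|) = 0.1888
m = L - C/2 = 0.68 - 0.1888 = 0.4912
Sector ⌊H'⌋ = 4 → (R',G',B') = (0.1888, 0.0, 0.3776)
RGB = ((R'+m)×255, (G'+m)×255, (B'+m)×255) = (173.4, 125.256, 221.544)
Round half up → RGB(173, 125, 222)


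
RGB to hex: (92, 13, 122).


R = 92 → 5C (hex)
G = 13 → 0D (hex)
B = 122 → 7A (hex)
Hex = #5C0D7A


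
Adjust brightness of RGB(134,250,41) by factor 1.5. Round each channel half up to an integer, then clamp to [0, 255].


Multiply each channel by 1.5, round half up, clamp to [0, 255]
R: 134×1.5 = 201
G: 250×1.5 = 375 → clamp → 255
B: 41×1.5 = 61.5 → round → 62
= RGB(201, 255, 62)


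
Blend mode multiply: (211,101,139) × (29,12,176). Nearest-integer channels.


Multiply: C = A×B/255, rounded to nearest integer
R: 211×29/255 = 6119/255 ≈ 23.996 → 24
G: 101×12/255 = 1212/255 ≈ 4.753 → 5
B: 139×176/255 = 24464/255 ≈ 95.937 → 96
= RGB(24, 5, 96)


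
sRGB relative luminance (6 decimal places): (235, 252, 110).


Linearize each channel (sRGB transfer function): c = v/255; c_lin = c/12.92 if c ≤ 0.04045, else ((c+0.055)/1.055)^2.4
  R: 235/255 ≈ 0.921569 > 0.04045 → ((0.921569+0.055)/1.055)^2.4 ≈ 0.830770
  G: 252/255 ≈ 0.988235 > 0.04045 → ((0.988235+0.055)/1.055)^2.4 ≈ 0.973445
  B: 110/255 ≈ 0.431373 > 0.04045 → ((0.431373+0.055)/1.055)^2.4 ≈ 0.155926
R_lin = 0.830770, G_lin = 0.973445, B_lin = 0.155926
L = 0.2126×R + 0.7152×G + 0.0722×B
L = 0.2126×0.830770 + 0.7152×0.973445 + 0.0722×0.155926
L ≈ 0.884088


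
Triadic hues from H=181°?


Triadic: equally spaced at 120° intervals
H1 = 181°
H2 = (181 + 120) mod 360 = 301°
H3 = (181 + 240) mod 360 = 61°
Triadic = 181°, 301°, 61°


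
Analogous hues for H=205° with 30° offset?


Base hue: 205°
Left analog: (205 - 30) mod 360 = 175°
Right analog: (205 + 30) mod 360 = 235°
Analogous hues = 175° and 235°


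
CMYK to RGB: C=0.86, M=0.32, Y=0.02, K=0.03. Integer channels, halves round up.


R = 255 × (1-C) × (1-K) = 255 × 0.14 × 0.97 = 34.629 → 35
G = 255 × (1-M) × (1-K) = 255 × 0.68 × 0.97 = 168.198 → 168
B = 255 × (1-Y) × (1-K) = 255 × 0.98 × 0.97 = 242.403 → 242
= RGB(35, 168, 242)


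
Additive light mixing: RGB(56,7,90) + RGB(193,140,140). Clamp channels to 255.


Additive: each channel = min(255, C₁+C₂)
R: 56+193 = 249 → 249
G: 7+140 = 147 → 147
B: 90+140 = 230 → 230
= RGB(249, 147, 230)


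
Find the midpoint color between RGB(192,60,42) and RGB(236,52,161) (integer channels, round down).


Midpoint: each channel = ⌊(C₁+C₂)/2⌋
R: ⌊(192+236)/2⌋ = 214
G: ⌊(60+52)/2⌋ = 56
B: ⌊(42+161)/2⌋ = 101
= RGB(214, 56, 101)


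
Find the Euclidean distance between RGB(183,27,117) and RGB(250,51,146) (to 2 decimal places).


d = √[(R₁-R₂)² + (G₁-G₂)² + (B₁-B₂)²]
d = √[(183-250)² + (27-51)² + (117-146)²]
d = √[4489 + 576 + 841]
d = √5906
d ≈ 76.85


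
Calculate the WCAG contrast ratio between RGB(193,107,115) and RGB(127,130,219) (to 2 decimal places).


Linearize each sRGB channel c=v/255: c/12.92 if c ≤ 0.04045 else ((c+0.055)/1.055)^2.4
L = 0.2126×R_lin + 0.7152×G_lin + 0.0722×B_lin
Color 1 (193,107,115):
  R=193: 193/255≈0.7569 > 0.04045 → ((0.7569+0.055)/1.055)^2.4 ≈ 0.53328
  G=107: 107/255≈0.4196 > 0.04045 → ((0.4196+0.055)/1.055)^2.4 ≈ 0.14703
  B=115: 115/255≈0.4510 > 0.04045 → ((0.4510+0.055)/1.055)^2.4 ≈ 0.17144
  L1 = 0.2126×0.53328 + 0.7152×0.14703 + 0.0722×0.17144 ≈ 0.23091
Color 2 (127,130,219):
  R=127: 127/255≈0.4980 > 0.04045 → ((0.4980+0.055)/1.055)^2.4 ≈ 0.21223
  G=130: 130/255≈0.5098 > 0.04045 → ((0.5098+0.055)/1.055)^2.4 ≈ 0.22323
  B=219: 219/255≈0.8588 > 0.04045 → ((0.8588+0.055)/1.055)^2.4 ≈ 0.70838
  L2 = 0.2126×0.21223 + 0.7152×0.22323 + 0.0722×0.70838 ≈ 0.25592
Lighter = 0.25592, Darker = 0.23091
Ratio = (L_lighter + 0.05) / (L_darker + 0.05)
Ratio = (0.25592 + 0.05) / (0.23091 + 0.05) = 0.30592 / 0.28091 ≈ 1.0890
Ratio ≈ 1.09:1


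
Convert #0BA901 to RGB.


0B → 11 (R)
A9 → 169 (G)
01 → 1 (B)
= RGB(11, 169, 1)


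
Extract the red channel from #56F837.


Color: #56F837
R = 56 = 86
G = F8 = 248
B = 37 = 55
Red = 86


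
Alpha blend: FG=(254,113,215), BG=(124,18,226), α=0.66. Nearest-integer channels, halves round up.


C = α×F + (1-α)×B, with 1-α = 0.34
R: 0.66×254 + 0.34×124 = 167.64 + 42.16 = 209.80 → 210
G: 0.66×113 + 0.34×18 = 74.58 + 6.12 = 80.70 → 81
B: 0.66×215 + 0.34×226 = 141.90 + 76.84 = 218.74 → 219
= RGB(210, 81, 219)


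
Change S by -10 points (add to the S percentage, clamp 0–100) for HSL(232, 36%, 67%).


Original S = 36%
Adjustment = -10 percentage points
New S = 36 + (-10) = 26
Clamp to [0, 100] → 26
= HSL(232°, 26%, 67%)


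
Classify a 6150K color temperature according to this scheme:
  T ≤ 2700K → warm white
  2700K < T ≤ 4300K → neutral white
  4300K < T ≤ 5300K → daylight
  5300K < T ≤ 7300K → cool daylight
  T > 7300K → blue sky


Temperature: 6150K
5300K < 6150K ≤ 7300K → cool daylight
Classification: cool daylight


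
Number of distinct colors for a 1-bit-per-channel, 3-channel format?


Total bits = 1 bits/channel × 3 channels = 3 bits
Distinct colors = 2^3
= 8 colors


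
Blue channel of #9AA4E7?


Color: #9AA4E7
R = 9A = 154
G = A4 = 164
B = E7 = 231
Blue = 231


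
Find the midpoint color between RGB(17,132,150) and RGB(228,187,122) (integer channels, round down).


Midpoint: each channel = ⌊(C₁+C₂)/2⌋
R: ⌊(17+228)/2⌋ = 122
G: ⌊(132+187)/2⌋ = 159
B: ⌊(150+122)/2⌋ = 136
= RGB(122, 159, 136)


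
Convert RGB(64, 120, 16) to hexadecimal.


R = 64 → 40 (hex)
G = 120 → 78 (hex)
B = 16 → 10 (hex)
Hex = #407810


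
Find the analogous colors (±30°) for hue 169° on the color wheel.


Base hue: 169°
Left analog: (169 - 30) mod 360 = 139°
Right analog: (169 + 30) mod 360 = 199°
Analogous hues = 139° and 199°


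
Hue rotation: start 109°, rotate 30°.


New hue = (H + rotation) mod 360
New hue = (109 + 30) mod 360
= 139 mod 360
= 139°


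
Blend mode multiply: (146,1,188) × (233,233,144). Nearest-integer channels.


Multiply: C = A×B/255, rounded to nearest integer
R: 146×233/255 = 34018/255 ≈ 133.404 → 133
G: 1×233/255 = 233/255 ≈ 0.914 → 1
B: 188×144/255 = 27072/255 ≈ 106.165 → 106
= RGB(133, 1, 106)


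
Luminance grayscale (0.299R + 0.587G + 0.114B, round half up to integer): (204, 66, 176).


Gray = 0.299×R + 0.587×G + 0.114×B
Gray = 0.299×204 + 0.587×66 + 0.114×176
Gray = 60.996 + 38.742 + 20.064
Gray = 119.802 → round half up → 120
Gray = 120


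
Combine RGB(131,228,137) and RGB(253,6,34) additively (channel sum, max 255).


Additive: each channel = min(255, C₁+C₂)
R: 131+253 = 384 → 255
G: 228+6 = 234 → 234
B: 137+34 = 171 → 171
= RGB(255, 234, 171)


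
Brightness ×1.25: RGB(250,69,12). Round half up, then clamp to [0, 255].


Multiply each channel by 1.25, round half up, clamp to [0, 255]
R: 250×1.25 = 312.5 → round → 313 → clamp → 255
G: 69×1.25 = 86.25 → round → 86
B: 12×1.25 = 15
= RGB(255, 86, 15)


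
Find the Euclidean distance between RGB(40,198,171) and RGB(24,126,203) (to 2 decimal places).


d = √[(R₁-R₂)² + (G₁-G₂)² + (B₁-B₂)²]
d = √[(40-24)² + (198-126)² + (171-203)²]
d = √[256 + 5184 + 1024]
d = √6464
d ≈ 80.40


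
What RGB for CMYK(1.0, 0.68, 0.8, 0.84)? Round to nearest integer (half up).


R = 255 × (1-C) × (1-K) = 255 × 0.00 × 0.16 = 0
G = 255 × (1-M) × (1-K) = 255 × 0.32 × 0.16 = 13.056 → 13
B = 255 × (1-Y) × (1-K) = 255 × 0.20 × 0.16 = 8.16 → 8
= RGB(0, 13, 8)


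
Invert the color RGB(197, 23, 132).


Invert: (255-R, 255-G, 255-B)
R: 255-197 = 58
G: 255-23 = 232
B: 255-132 = 123
= RGB(58, 232, 123)


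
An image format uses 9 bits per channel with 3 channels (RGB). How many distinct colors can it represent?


Total bits = 9 bits/channel × 3 channels = 27 bits
Distinct colors = 2^27
= 134,217,728 colors


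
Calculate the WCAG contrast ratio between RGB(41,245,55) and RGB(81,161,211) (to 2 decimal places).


Linearize each sRGB channel c=v/255: c/12.92 if c ≤ 0.04045 else ((c+0.055)/1.055)^2.4
L = 0.2126×R_lin + 0.7152×G_lin + 0.0722×B_lin
Color 1 (41,245,55):
  R=41: 41/255≈0.1608 > 0.04045 → ((0.1608+0.055)/1.055)^2.4 ≈ 0.02217
  G=245: 245/255≈0.9608 > 0.04045 → ((0.9608+0.055)/1.055)^2.4 ≈ 0.91310
  B=55: 55/255≈0.2157 > 0.04045 → ((0.2157+0.055)/1.055)^2.4 ≈ 0.03820
  L1 = 0.2126×0.02217 + 0.7152×0.91310 + 0.0722×0.03820 ≈ 0.66052
Color 2 (81,161,211):
  R=81: 81/255≈0.3176 > 0.04045 → ((0.3176+0.055)/1.055)^2.4 ≈ 0.08228
  G=161: 161/255≈0.6314 > 0.04045 → ((0.6314+0.055)/1.055)^2.4 ≈ 0.35640
  B=211: 211/255≈0.8275 > 0.04045 → ((0.8275+0.055)/1.055)^2.4 ≈ 0.65141
  L2 = 0.2126×0.08228 + 0.7152×0.35640 + 0.0722×0.65141 ≈ 0.31942
Lighter = 0.66052, Darker = 0.31942
Ratio = (L_lighter + 0.05) / (L_darker + 0.05)
Ratio = (0.66052 + 0.05) / (0.31942 + 0.05) = 0.71052 / 0.36942 ≈ 1.9233
Ratio ≈ 1.92:1


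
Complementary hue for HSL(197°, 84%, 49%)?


Complement = opposite side of color wheel = hue + 180°
H' = (197 + 180) mod 360 = 17°
S and L unchanged.
= HSL(17°, 84%, 49%)


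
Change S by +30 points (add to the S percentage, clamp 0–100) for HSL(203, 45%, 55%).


Original S = 45%
Adjustment = +30 percentage points
New S = 45 + (30) = 75
Clamp to [0, 100] → 75
= HSL(203°, 75%, 55%)


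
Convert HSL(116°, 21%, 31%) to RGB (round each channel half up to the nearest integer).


H=116°, S=0.21, L=0.31
C = (1-|2L-1|)×S = (1-|-0.38|)×0.21 = 0.1302
H' = H/60 = 116/60 ≈ 1.9333; X = C×(1-|H' mod 2 - 1|) = 0.00868
m = L - C/2 = 0.31 - 0.0651 = 0.2449
Sector ⌊H'⌋ = 1 → (R',G',B') = (0.00868, 0.1302, 0.0)
RGB = ((R'+m)×255, (G'+m)×255, (B'+m)×255) = (64.6629, 95.6505, 62.4495)
Round half up → RGB(65, 96, 62)


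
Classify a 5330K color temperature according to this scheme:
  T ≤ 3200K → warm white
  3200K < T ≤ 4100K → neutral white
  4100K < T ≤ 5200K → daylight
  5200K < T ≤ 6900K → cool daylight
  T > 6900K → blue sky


Temperature: 5330K
5200K < 5330K ≤ 6900K → cool daylight
Classification: cool daylight


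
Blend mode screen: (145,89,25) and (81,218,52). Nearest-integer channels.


Screen: C = 255 - (255-A)×(255-B)/255, rounded to nearest integer
R: 255 - (255-145)×(255-81)/255 = 255 - 19140/255 ≈ 255 - 75.059 = 179.941 → 180
G: 255 - (255-89)×(255-218)/255 = 255 - 6142/255 ≈ 255 - 24.086 = 230.914 → 231
B: 255 - (255-25)×(255-52)/255 = 255 - 46690/255 ≈ 255 - 183.098 = 71.902 → 72
= RGB(180, 231, 72)


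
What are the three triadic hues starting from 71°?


Triadic: equally spaced at 120° intervals
H1 = 71°
H2 = (71 + 120) mod 360 = 191°
H3 = (71 + 240) mod 360 = 311°
Triadic = 71°, 191°, 311°


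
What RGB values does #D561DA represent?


D5 → 213 (R)
61 → 97 (G)
DA → 218 (B)
= RGB(213, 97, 218)


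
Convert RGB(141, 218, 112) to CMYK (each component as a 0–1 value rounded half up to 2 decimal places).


R'=141/255≈0.5529, G'=218/255≈0.8549, B'=112/255≈0.4392
K = 1 - max(R',G',B') = 1 - 218/255 = 37/255 = 0.14509… → 0.15
(1-R'-K)/(1-K) simplifies to (max-R)/max with max = 218:
C = (218-141)/218 = 77/218 = 0.35321… → 0.35
M = (218-218)/218 = 0/218 = 0 → 0.00
Y = (218-112)/218 = 106/218 = 0.48623… → 0.49
= CMYK(0.35, 0.00, 0.49, 0.15)


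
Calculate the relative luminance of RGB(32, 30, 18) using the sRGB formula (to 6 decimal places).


Linearize each channel (sRGB transfer function): c = v/255; c_lin = c/12.92 if c ≤ 0.04045, else ((c+0.055)/1.055)^2.4
  R: 32/255 ≈ 0.125490 > 0.04045 → ((0.125490+0.055)/1.055)^2.4 ≈ 0.014444
  G: 30/255 ≈ 0.117647 > 0.04045 → ((0.117647+0.055)/1.055)^2.4 ≈ 0.012983
  B: 18/255 ≈ 0.070588 > 0.04045 → ((0.070588+0.055)/1.055)^2.4 ≈ 0.006049
R_lin = 0.014444, G_lin = 0.012983, B_lin = 0.006049
L = 0.2126×R + 0.7152×G + 0.0722×B
L = 0.2126×0.014444 + 0.7152×0.012983 + 0.0722×0.006049
L ≈ 0.012793


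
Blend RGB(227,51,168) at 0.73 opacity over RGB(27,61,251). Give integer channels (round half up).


C = α×F + (1-α)×B, with 1-α = 0.27
R: 0.73×227 + 0.27×27 = 165.71 + 7.29 = 173.00 → 173
G: 0.73×51 + 0.27×61 = 37.23 + 16.47 = 53.70 → 54
B: 0.73×168 + 0.27×251 = 122.64 + 67.77 = 190.41 → 190
= RGB(173, 54, 190)


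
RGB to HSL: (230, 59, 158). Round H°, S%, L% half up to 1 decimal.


Normalize: R'=230/255≈0.9020, G'=59/255≈0.2314, B'=158/255≈0.6196
Max=230/255, Min=59/255, Δ=Max-Min=171/255
L = (Max+Min)/2 = (230+59)/510 = 289/510 = 0.56666… → L = 56.7%
L > 0.5 → S = Δ/(2-Max-Min) = 171/(510-230-59) = 171/221 = 0.77375… → S = 77.4%
(the 1/255 factors cancel in S and H, so raw channel differences can be used)
Max is R' → H = 60 × (((G-B)/Δ) mod 6) = 60 × (((59-158)/171) mod 6)
  (-99)/171 = -0.5789…; negative, so add 6 → 5.4210…
  H = 60 × 5.4210… = 325.263…° → H = 325.3°
= HSL(325.3°, 77.4%, 56.7%)


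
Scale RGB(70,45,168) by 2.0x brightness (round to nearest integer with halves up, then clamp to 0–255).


Multiply each channel by 2.0, round half up, clamp to [0, 255]
R: 70×2.0 = 140
G: 45×2.0 = 90
B: 168×2.0 = 336 → clamp → 255
= RGB(140, 90, 255)


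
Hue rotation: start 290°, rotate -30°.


New hue = (H + rotation) mod 360
New hue = (290 -30) mod 360
= 260 mod 360
= 260°


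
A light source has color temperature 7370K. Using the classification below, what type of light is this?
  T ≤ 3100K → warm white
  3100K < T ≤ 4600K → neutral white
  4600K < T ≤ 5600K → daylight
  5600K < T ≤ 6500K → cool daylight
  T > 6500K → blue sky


Temperature: 7370K
7370K > 6500K → blue sky
Classification: blue sky


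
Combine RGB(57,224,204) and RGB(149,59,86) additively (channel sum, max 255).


Additive: each channel = min(255, C₁+C₂)
R: 57+149 = 206 → 206
G: 224+59 = 283 → 255
B: 204+86 = 290 → 255
= RGB(206, 255, 255)


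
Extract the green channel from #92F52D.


Color: #92F52D
R = 92 = 146
G = F5 = 245
B = 2D = 45
Green = 245


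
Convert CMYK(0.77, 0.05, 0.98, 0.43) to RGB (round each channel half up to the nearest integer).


R = 255 × (1-C) × (1-K) = 255 × 0.23 × 0.57 = 33.4305 → 33
G = 255 × (1-M) × (1-K) = 255 × 0.95 × 0.57 = 138.0825 → 138
B = 255 × (1-Y) × (1-K) = 255 × 0.02 × 0.57 = 2.907 → 3
= RGB(33, 138, 3)


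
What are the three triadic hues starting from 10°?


Triadic: equally spaced at 120° intervals
H1 = 10°
H2 = (10 + 120) mod 360 = 130°
H3 = (10 + 240) mod 360 = 250°
Triadic = 10°, 130°, 250°


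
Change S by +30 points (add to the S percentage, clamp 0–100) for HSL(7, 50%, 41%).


Original S = 50%
Adjustment = +30 percentage points
New S = 50 + (30) = 80
Clamp to [0, 100] → 80
= HSL(7°, 80%, 41%)


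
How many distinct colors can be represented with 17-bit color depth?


Colors = 2^bits = 2^17
= 131,072 colors


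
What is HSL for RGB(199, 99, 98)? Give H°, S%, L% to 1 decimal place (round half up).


Normalize: R'=199/255≈0.7804, G'=99/255≈0.3882, B'=98/255≈0.3843
Max=199/255, Min=98/255, Δ=Max-Min=101/255
L = (Max+Min)/2 = (199+98)/510 = 297/510 = 0.58235… → L = 58.2%
L > 0.5 → S = Δ/(2-Max-Min) = 101/(510-199-98) = 101/213 = 0.47417… → S = 47.4%
(the 1/255 factors cancel in S and H, so raw channel differences can be used)
Max is R' → H = 60 × (((G-B)/Δ) mod 6) = 60 × (((99-98)/101) mod 6)
  1/101 = 0.0099…
  H = 60 × 0.0099… = 0.594…° → H = 0.6°
= HSL(0.6°, 47.4%, 58.2%)


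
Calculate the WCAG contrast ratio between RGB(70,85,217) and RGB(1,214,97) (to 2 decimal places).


Linearize each sRGB channel c=v/255: c/12.92 if c ≤ 0.04045 else ((c+0.055)/1.055)^2.4
L = 0.2126×R_lin + 0.7152×G_lin + 0.0722×B_lin
Color 1 (70,85,217):
  R=70: 70/255≈0.2745 > 0.04045 → ((0.2745+0.055)/1.055)^2.4 ≈ 0.06125
  G=85: 85/255≈0.3333 > 0.04045 → ((0.3333+0.055)/1.055)^2.4 ≈ 0.09084
  B=217: 217/255≈0.8510 > 0.04045 → ((0.8510+0.055)/1.055)^2.4 ≈ 0.69387
  L1 = 0.2126×0.06125 + 0.7152×0.09084 + 0.0722×0.69387 ≈ 0.12809
Color 2 (1,214,97):
  R=1: 1/255≈0.0039 ≤ 0.04045 → 0.0039/12.92 ≈ 0.00030
  G=214: 214/255≈0.8392 > 0.04045 → ((0.8392+0.055)/1.055)^2.4 ≈ 0.67244
  B=97: 97/255≈0.3804 > 0.04045 → ((0.3804+0.055)/1.055)^2.4 ≈ 0.11954
  L2 = 0.2126×0.00030 + 0.7152×0.67244 + 0.0722×0.11954 ≈ 0.48963
Lighter = 0.48963, Darker = 0.12809
Ratio = (L_lighter + 0.05) / (L_darker + 0.05)
Ratio = (0.48963 + 0.05) / (0.12809 + 0.05) = 0.53963 / 0.17809 ≈ 3.0301
Ratio ≈ 3.03:1


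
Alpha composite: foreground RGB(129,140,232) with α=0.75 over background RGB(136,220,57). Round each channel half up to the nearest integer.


C = α×F + (1-α)×B, with 1-α = 0.25
R: 0.75×129 + 0.25×136 = 96.75 + 34.00 = 130.75 → 131
G: 0.75×140 + 0.25×220 = 105.00 + 55.00 = 160.00 → 160
B: 0.75×232 + 0.25×57 = 174.00 + 14.25 = 188.25 → 188
= RGB(131, 160, 188)


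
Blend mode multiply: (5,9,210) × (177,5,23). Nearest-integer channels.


Multiply: C = A×B/255, rounded to nearest integer
R: 5×177/255 = 885/255 ≈ 3.471 → 3
G: 9×5/255 = 45/255 ≈ 0.176 → 0
B: 210×23/255 = 4830/255 ≈ 18.941 → 19
= RGB(3, 0, 19)


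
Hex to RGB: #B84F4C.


B8 → 184 (R)
4F → 79 (G)
4C → 76 (B)
= RGB(184, 79, 76)


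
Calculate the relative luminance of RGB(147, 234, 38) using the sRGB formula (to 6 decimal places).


Linearize each channel (sRGB transfer function): c = v/255; c_lin = c/12.92 if c ≤ 0.04045, else ((c+0.055)/1.055)^2.4
  R: 147/255 ≈ 0.576471 > 0.04045 → ((0.576471+0.055)/1.055)^2.4 ≈ 0.291771
  G: 234/255 ≈ 0.917647 > 0.04045 → ((0.917647+0.055)/1.055)^2.4 ≈ 0.822786
  B: 38/255 ≈ 0.149020 > 0.04045 → ((0.149020+0.055)/1.055)^2.4 ≈ 0.019382
R_lin = 0.291771, G_lin = 0.822786, B_lin = 0.019382
L = 0.2126×R + 0.7152×G + 0.0722×B
L = 0.2126×0.291771 + 0.7152×0.822786 + 0.0722×0.019382
L ≈ 0.651886


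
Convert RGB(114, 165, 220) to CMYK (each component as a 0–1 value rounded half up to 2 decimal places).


R'=114/255≈0.4471, G'=165/255≈0.6471, B'=220/255≈0.8627
K = 1 - max(R',G',B') = 1 - 220/255 = 35/255 = 0.13725… → 0.14
(1-R'-K)/(1-K) simplifies to (max-R)/max with max = 220:
C = (220-114)/220 = 106/220 = 0.48181… → 0.48
M = (220-165)/220 = 55/220 = 0.25 → 0.25
Y = (220-220)/220 = 0/220 = 0 → 0.00
= CMYK(0.48, 0.25, 0.00, 0.14)


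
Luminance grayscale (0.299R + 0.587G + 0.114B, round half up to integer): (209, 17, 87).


Gray = 0.299×R + 0.587×G + 0.114×B
Gray = 0.299×209 + 0.587×17 + 0.114×87
Gray = 62.491 + 9.979 + 9.918
Gray = 82.388 → round half up → 82
Gray = 82


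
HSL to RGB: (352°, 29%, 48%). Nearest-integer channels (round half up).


H=352°, S=0.29, L=0.48
C = (1-|2L-1|)×S = (1-|-0.04|)×0.29 = 0.2784
H' = H/60 = 352/60 ≈ 5.8667; X = C×(1-|H' mod 2 - 1|) = 0.03712
m = L - C/2 = 0.48 - 0.1392 = 0.3408
Sector ⌊H'⌋ = 5 → (R',G',B') = (0.2784, 0.0, 0.03712)
RGB = ((R'+m)×255, (G'+m)×255, (B'+m)×255) = (157.896, 86.904, 96.3696)
Round half up → RGB(158, 87, 96)


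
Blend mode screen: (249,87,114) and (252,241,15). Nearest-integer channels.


Screen: C = 255 - (255-A)×(255-B)/255, rounded to nearest integer
R: 255 - (255-249)×(255-252)/255 = 255 - 18/255 ≈ 255 - 0.071 = 254.929 → 255
G: 255 - (255-87)×(255-241)/255 = 255 - 2352/255 ≈ 255 - 9.224 = 245.776 → 246
B: 255 - (255-114)×(255-15)/255 = 255 - 33840/255 ≈ 255 - 132.706 = 122.294 → 122
= RGB(255, 246, 122)


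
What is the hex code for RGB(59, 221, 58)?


R = 59 → 3B (hex)
G = 221 → DD (hex)
B = 58 → 3A (hex)
Hex = #3BDD3A


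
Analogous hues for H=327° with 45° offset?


Base hue: 327°
Left analog: (327 - 45) mod 360 = 282°
Right analog: (327 + 45) mod 360 = 12°
Analogous hues = 282° and 12°


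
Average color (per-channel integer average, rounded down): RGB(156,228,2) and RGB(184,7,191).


Midpoint: each channel = ⌊(C₁+C₂)/2⌋
R: ⌊(156+184)/2⌋ = 170
G: ⌊(228+7)/2⌋ = 117
B: ⌊(2+191)/2⌋ = 96
= RGB(170, 117, 96)


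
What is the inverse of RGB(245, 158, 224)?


Invert: (255-R, 255-G, 255-B)
R: 255-245 = 10
G: 255-158 = 97
B: 255-224 = 31
= RGB(10, 97, 31)


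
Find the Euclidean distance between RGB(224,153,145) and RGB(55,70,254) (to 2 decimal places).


d = √[(R₁-R₂)² + (G₁-G₂)² + (B₁-B₂)²]
d = √[(224-55)² + (153-70)² + (145-254)²]
d = √[28561 + 6889 + 11881]
d = √47331
d ≈ 217.56


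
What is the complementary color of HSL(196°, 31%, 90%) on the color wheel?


Complement = opposite side of color wheel = hue + 180°
H' = (196 + 180) mod 360 = 16°
S and L unchanged.
= HSL(16°, 31%, 90%)


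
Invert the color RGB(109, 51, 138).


Invert: (255-R, 255-G, 255-B)
R: 255-109 = 146
G: 255-51 = 204
B: 255-138 = 117
= RGB(146, 204, 117)


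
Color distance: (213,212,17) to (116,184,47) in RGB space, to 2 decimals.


d = √[(R₁-R₂)² + (G₁-G₂)² + (B₁-B₂)²]
d = √[(213-116)² + (212-184)² + (17-47)²]
d = √[9409 + 784 + 900]
d = √11093
d ≈ 105.32


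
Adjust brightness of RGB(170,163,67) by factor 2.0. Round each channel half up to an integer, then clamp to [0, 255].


Multiply each channel by 2.0, round half up, clamp to [0, 255]
R: 170×2.0 = 340 → clamp → 255
G: 163×2.0 = 326 → clamp → 255
B: 67×2.0 = 134
= RGB(255, 255, 134)
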